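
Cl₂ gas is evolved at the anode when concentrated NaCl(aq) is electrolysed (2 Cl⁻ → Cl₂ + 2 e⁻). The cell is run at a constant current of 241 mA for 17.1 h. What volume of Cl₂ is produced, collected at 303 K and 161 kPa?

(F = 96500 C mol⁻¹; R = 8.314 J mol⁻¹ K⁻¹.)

Q = I·t = 0.2410 A × 61560 s = 14840 C.
n(e⁻) = Q/F = 14840 / 96500 = 0.1537 mol.
2 electrons are transferred per Cl₂ molecule, so n(Cl₂) = 0.1537 / 2 = 0.07687 mol.
V = nRT/P = (0.07687 × 8.314 × 303) / (161 × 10³ Pa) = 0.00120 m³ = 1.20 L.

1.20 L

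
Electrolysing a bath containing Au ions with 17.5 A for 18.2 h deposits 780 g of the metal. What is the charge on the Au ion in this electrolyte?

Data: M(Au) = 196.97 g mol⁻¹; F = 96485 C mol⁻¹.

Q = I·t = 17.50 A × 65520 s = 1147000 C, so n(e⁻) = 1147000/96485 = 11.88 mol.
n(Au) deposited = 780 / 196.97 = 3.960 mol.
Electrons per atom = n(e⁻)/n(Au) = 11.88 / 3.960 = 3.00 ≈ 3, so the ion is Au³⁺.

+3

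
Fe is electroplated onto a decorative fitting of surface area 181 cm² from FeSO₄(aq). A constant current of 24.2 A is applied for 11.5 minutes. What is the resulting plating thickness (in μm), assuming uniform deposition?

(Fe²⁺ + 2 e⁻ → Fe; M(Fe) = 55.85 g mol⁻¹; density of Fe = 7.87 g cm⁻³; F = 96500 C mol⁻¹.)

33.9 μm

Q = I·t = 24.20 × 690.00 = 16700 C; n(e⁻) = 0.1730 mol.
n(Fe) = n(e⁻)/2 = 0.08652 mol, so m = 0.08652 × 55.85 = 4.832 g.
Volume = m/ρ = 4.832 / 7.87 = 0.6140 cm³.
Thickness = V/A = 0.6140 / 181 = 0.00339 cm = 33.9 μm.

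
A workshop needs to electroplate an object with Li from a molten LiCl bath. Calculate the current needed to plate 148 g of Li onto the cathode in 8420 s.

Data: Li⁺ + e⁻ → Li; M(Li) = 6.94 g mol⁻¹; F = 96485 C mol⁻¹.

244 A

n(Li) = 148 / 6.94 = 21.33 mol.
n(e⁻) = 1 × 21.33 = 21.33 mol.
Q = n(e⁻)·F = 21.33 × 96485 = 2058000 C.
I = Q/t = 2058000 / 8420.0 s = 244 A.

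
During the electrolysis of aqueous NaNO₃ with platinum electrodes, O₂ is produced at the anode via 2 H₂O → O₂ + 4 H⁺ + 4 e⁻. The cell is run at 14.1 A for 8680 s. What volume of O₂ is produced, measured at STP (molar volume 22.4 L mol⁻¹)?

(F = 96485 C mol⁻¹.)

Q = I·t = 14.10 A × 8680.0 s = 122400 C.
n(e⁻) = Q/F = 122400 / 96485 = 1.268 mol.
4 electrons are transferred per O₂ molecule, so n(O₂) = 1.268 / 4 = 0.3171 mol.
V = n × V_m = 0.3171 × 22.4 = 7.10 L.

7.10 L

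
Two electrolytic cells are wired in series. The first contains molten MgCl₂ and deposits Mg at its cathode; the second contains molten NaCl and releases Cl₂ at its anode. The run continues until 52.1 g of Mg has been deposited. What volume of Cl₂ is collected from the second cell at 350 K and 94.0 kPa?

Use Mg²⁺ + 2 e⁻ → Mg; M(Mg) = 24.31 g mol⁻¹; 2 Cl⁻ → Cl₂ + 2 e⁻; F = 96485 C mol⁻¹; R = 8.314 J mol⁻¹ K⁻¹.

66.3 L

n(Mg) = 52.1 / 24.31 = 2.143 mol, so n(e⁻) = 2 × 2.143 = 4.286 mol.
The cells are in series, so the same 4.286 mol of electrons passes through the second cell.
2 Cl⁻ → Cl₂ + 2 e⁻ — 2 mol e⁻ per mol Cl₂, so n(Cl₂) = 4.286/2 = 2.143 mol.
V = nRT/P = (2.143 × 8.314 × 350) / (94.0 × 10³) = 0.0663 m³ = 66.3 L.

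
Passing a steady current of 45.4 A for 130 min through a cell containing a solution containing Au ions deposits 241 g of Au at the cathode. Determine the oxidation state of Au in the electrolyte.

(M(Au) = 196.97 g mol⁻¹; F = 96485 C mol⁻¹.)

Q = I·t = 45.40 A × 7800.0 s = 354100 C, so n(e⁻) = 354100/96485 = 3.670 mol.
n(Au) deposited = 241 / 196.97 = 1.224 mol.
Electrons per atom = n(e⁻)/n(Au) = 3.670 / 1.224 = 3.00 ≈ 3, so the ion is Au³⁺.

+3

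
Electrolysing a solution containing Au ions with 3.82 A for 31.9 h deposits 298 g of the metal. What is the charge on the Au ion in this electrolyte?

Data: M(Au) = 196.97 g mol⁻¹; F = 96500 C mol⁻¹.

+3

Q = I·t = 3.820 A × 114840 s = 438700 C, so n(e⁻) = 438700/96500 = 4.546 mol.
n(Au) deposited = 298 / 196.97 = 1.513 mol.
Electrons per atom = n(e⁻)/n(Au) = 4.546 / 1.513 = 3.00 ≈ 3, so the ion is Au³⁺.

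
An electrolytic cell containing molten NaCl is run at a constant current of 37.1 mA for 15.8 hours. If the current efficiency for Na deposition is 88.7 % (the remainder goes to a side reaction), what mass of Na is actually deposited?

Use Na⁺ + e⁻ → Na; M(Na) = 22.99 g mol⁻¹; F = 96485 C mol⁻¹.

0.446 g

Q = I·t = 0.03710 × 56880 = 2110 C.
n(e⁻) = 2110/96485 = 0.02187 mol; theoretically n(Na) = 0.02187/1 = 0.02187 mol, m_theo = 0.5028 g.
At 88.7 % efficiency, m_actual = 0.887 × 0.5028 = 0.446 g.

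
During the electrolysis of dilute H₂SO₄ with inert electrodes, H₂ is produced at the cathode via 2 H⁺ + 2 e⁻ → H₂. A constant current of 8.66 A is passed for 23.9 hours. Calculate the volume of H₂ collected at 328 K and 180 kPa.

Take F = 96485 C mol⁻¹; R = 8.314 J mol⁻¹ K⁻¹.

58.5 L

Q = I·t = 8.660 A × 86040 s = 745100 C.
n(e⁻) = Q/F = 745100 / 96485 = 7.723 mol.
2 electrons are transferred per H₂ molecule, so n(H₂) = 7.723 / 2 = 3.861 mol.
V = nRT/P = (3.861 × 8.314 × 328) / (180 × 10³ Pa) = 0.0585 m³ = 58.5 L.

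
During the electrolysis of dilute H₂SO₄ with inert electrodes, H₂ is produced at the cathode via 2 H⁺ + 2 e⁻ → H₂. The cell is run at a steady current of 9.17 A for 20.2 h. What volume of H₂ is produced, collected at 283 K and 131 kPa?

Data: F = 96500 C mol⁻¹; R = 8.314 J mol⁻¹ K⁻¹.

Q = I·t = 9.170 A × 72720 s = 666800 C.
n(e⁻) = Q/F = 666800 / 96500 = 6.910 mol.
2 electrons are transferred per H₂ molecule, so n(H₂) = 6.910 / 2 = 3.455 mol.
V = nRT/P = (3.455 × 8.314 × 283) / (131 × 10³ Pa) = 0.0621 m³ = 62.1 L.

62.1 L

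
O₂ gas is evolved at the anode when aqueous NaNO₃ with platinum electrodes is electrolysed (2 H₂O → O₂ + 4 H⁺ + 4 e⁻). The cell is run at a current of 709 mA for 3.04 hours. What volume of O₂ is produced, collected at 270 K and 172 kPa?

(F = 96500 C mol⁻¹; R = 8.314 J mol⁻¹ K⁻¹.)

0.262 L

Q = I·t = 0.7090 A × 10944 s = 7759 C.
n(e⁻) = Q/F = 7759 / 96500 = 0.08041 mol.
4 electrons are transferred per O₂ molecule, so n(O₂) = 0.08041 / 4 = 0.02010 mol.
V = nRT/P = (0.02010 × 8.314 × 270) / (172 × 10³ Pa) = 2.62 × 10⁻⁴ m³ = 0.262 L.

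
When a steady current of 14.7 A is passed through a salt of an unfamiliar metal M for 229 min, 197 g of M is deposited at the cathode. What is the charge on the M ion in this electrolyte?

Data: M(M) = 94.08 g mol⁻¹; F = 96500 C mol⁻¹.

Q = I·t = 14.70 A × 13740 s = 202000 C, so n(e⁻) = 202000/96500 = 2.093 mol.
n(M) deposited = 197 / 94.08 = 2.094 mol.
Electrons per atom = n(e⁻)/n(M) = 2.093 / 2.094 = 1.00 ≈ 1, so the ion is M⁺.

+1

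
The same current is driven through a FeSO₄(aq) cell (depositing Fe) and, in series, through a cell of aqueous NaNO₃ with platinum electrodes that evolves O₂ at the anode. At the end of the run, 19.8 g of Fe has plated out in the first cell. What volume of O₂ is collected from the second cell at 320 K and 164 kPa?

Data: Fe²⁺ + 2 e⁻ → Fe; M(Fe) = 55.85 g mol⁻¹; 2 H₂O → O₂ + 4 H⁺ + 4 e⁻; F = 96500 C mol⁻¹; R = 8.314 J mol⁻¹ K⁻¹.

n(Fe) = 19.8 / 55.85 = 0.3545 mol, so n(e⁻) = 2 × 0.3545 = 0.7090 mol.
The cells are in series, so the same 0.7090 mol of electrons passes through the second cell.
2 H₂O → O₂ + 4 H⁺ + 4 e⁻ — 4 mol e⁻ per mol O₂, so n(O₂) = 0.7090/4 = 0.1773 mol.
V = nRT/P = (0.1773 × 8.314 × 320) / (164 × 10³) = 0.00288 m³ = 2.88 L.

2.88 L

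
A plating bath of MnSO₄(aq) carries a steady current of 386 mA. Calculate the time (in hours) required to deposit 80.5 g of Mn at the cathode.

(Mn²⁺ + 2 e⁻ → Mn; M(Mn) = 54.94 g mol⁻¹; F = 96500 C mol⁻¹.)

n(Mn) = m/M = 80.5 / 54.94 = 1.465 mol.
Each Mn atom requires 2 electrons, so n(e⁻) = 2 × 1.465 = 2.930 mol.
Q = n(e⁻)·F = 2.930 × 96500 = 282800 C.
t = Q/I = 282800 / 0.3860 A = 732600 s = 204 h.

204 h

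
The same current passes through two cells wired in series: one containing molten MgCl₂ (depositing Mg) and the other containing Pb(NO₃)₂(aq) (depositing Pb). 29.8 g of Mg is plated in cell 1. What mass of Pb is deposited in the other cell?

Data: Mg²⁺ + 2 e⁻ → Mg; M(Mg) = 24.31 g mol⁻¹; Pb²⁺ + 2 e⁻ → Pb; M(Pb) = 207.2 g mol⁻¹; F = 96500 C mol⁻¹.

n(Mg) = 29.8 / 24.31 = 1.226 mol.
Since Mg²⁺ + 2 e⁻ → Mg, n(e⁻) passed = 2 × 1.226 = 2.452 mol.
Cells in series carry the same charge, so the same 2.452 mol of electrons passes through cell 2.
Pb²⁺ + 2 e⁻ → Pb, so n(Pb) = 2.452 / 2 = 1.226 mol.
m(Pb) = 1.226 × 207.2 = 254 g.

254 g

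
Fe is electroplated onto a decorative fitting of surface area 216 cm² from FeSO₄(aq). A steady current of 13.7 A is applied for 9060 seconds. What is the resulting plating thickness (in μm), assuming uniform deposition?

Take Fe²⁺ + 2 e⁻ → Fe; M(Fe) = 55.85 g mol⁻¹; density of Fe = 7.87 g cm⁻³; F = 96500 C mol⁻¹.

Q = I·t = 13.70 × 9060.0 = 124100 C; n(e⁻) = 1.286 mol.
n(Fe) = n(e⁻)/2 = 0.6431 mol, so m = 0.6431 × 55.85 = 35.92 g.
Volume = m/ρ = 35.92 / 7.87 = 4.564 cm³.
Thickness = V/A = 4.564 / 216 = 0.0211 cm = 211 μm.

211 μm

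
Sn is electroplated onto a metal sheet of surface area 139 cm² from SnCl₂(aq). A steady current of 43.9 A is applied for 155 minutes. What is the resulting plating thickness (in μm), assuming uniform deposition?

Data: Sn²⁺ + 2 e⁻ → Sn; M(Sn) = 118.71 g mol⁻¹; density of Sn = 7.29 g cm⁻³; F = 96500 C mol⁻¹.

Q = I·t = 43.90 × 9300.0 = 408300 C; n(e⁻) = 4.231 mol.
n(Sn) = n(e⁻)/2 = 2.115 mol, so m = 2.115 × 118.71 = 251.1 g.
Volume = m/ρ = 251.1 / 7.29 = 34.45 cm³.
Thickness = V/A = 34.45 / 139 = 0.248 cm = 2480 μm.

2480 μm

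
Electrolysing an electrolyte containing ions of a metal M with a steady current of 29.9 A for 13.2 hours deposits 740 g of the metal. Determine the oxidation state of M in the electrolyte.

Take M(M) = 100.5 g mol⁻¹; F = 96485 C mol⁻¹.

Q = I·t = 29.90 A × 47520 s = 1421000 C, so n(e⁻) = 1421000/96485 = 14.73 mol.
n(M) deposited = 740 / 100.5 = 7.363 mol.
Electrons per atom = n(e⁻)/n(M) = 14.73 / 7.363 = 2.00 ≈ 2, so the ion is M²⁺.

+2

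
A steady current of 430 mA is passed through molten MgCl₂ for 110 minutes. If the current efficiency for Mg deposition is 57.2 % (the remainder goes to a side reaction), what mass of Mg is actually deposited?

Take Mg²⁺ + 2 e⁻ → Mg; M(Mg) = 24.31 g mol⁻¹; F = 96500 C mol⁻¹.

0.204 g

Q = I·t = 0.4300 × 6600.0 = 2838 C.
n(e⁻) = 2838/96500 = 0.02941 mol; theoretically n(Mg) = 0.02941/2 = 0.01470 mol, m_theo = 0.3575 g.
At 57.2 % efficiency, m_actual = 0.572 × 0.3575 = 0.204 g.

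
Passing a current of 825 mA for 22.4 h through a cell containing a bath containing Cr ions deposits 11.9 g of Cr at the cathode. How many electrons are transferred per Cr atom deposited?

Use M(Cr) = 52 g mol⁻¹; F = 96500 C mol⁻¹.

Q = I·t = 0.8250 A × 80640 s = 66530 C, so n(e⁻) = 66530/96500 = 0.6894 mol.
n(Cr) deposited = 11.9 / 52 = 0.2288 mol.
Electrons per atom = n(e⁻)/n(Cr) = 0.6894 / 0.2288 = 3.01 ≈ 3, so the ion is Cr³⁺.

3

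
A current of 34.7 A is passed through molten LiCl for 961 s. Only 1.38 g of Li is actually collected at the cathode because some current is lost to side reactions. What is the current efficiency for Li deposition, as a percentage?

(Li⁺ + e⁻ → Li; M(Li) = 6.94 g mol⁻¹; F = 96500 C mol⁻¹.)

57.5 %

Q = I·t = 34.70 × 961.00 = 33350 C; n(e⁻) = 33350/96500 = 0.3456 mol.
Theoretical n(Li) = n(e⁻)/1 = 0.3456 mol, i.e. m_theo = 0.3456 × 6.94 = 2.398 g.
Efficiency = m_actual / m_theo = 1.38 / 2.398 = 57.5 %.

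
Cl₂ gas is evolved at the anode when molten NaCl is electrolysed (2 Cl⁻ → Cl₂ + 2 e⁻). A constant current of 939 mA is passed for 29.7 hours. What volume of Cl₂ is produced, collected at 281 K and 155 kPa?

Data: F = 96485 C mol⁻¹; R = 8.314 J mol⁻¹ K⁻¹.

Q = I·t = 0.9390 A × 106920 s = 100400 C.
n(e⁻) = Q/F = 100400 / 96485 = 1.041 mol.
2 electrons are transferred per Cl₂ molecule, so n(Cl₂) = 1.041 / 2 = 0.5203 mol.
V = nRT/P = (0.5203 × 8.314 × 281) / (155 × 10³ Pa) = 0.00784 m³ = 7.84 L.

7.84 L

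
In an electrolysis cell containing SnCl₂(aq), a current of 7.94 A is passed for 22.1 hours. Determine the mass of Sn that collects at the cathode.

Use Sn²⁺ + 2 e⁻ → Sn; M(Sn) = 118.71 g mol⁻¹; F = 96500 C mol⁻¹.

389 g

Q = I·t = 7.940 A × 79560 s = 631700 C.
n(e⁻) = Q/F = 631700 / 96500 = 6.546 mol.
Sn²⁺ + 2 e⁻ → Sn, so n(Sn) = n(e⁻)/2 = 3.273 mol.
m = n·M = 3.273 × 118.71 = 389 g.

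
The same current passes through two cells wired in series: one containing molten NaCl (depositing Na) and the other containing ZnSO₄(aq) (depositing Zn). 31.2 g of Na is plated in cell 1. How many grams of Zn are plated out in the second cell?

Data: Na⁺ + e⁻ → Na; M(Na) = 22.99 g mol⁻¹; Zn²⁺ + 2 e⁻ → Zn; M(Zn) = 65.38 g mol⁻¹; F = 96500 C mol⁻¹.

n(Na) = 31.2 / 22.99 = 1.357 mol.
Since Na⁺ + e⁻ → Na, n(e⁻) passed = 1 × 1.357 = 1.357 mol.
Cells in series carry the same charge, so the same 1.357 mol of electrons passes through cell 2.
Zn²⁺ + 2 e⁻ → Zn, so n(Zn) = 1.357 / 2 = 0.6786 mol.
m(Zn) = 0.6786 × 65.38 = 44.4 g.

44.4 g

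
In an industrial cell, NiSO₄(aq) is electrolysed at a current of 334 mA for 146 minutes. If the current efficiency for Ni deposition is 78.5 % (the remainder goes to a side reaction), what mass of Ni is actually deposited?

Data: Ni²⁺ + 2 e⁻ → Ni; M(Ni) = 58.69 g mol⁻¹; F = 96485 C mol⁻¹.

0.699 g

Q = I·t = 0.3340 × 8760.0 = 2926 C.
n(e⁻) = 2926/96485 = 0.03032 mol; theoretically n(Ni) = 0.03032/2 = 0.01516 mol, m_theo = 0.8899 g.
At 78.5 % efficiency, m_actual = 0.785 × 0.8899 = 0.699 g.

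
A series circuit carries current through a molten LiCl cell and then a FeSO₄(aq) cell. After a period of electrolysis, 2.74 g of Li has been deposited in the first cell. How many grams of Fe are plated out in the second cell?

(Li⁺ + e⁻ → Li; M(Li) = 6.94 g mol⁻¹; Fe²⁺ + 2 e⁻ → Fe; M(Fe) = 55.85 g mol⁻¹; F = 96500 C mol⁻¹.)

11.0 g

n(Li) = 2.74 / 6.94 = 0.3948 mol.
Since Li⁺ + e⁻ → Li, n(e⁻) passed = 1 × 0.3948 = 0.3948 mol.
Cells in series carry the same charge, so the same 0.3948 mol of electrons passes through cell 2.
Fe²⁺ + 2 e⁻ → Fe, so n(Fe) = 0.3948 / 2 = 0.1974 mol.
m(Fe) = 0.1974 × 55.85 = 11.0 g.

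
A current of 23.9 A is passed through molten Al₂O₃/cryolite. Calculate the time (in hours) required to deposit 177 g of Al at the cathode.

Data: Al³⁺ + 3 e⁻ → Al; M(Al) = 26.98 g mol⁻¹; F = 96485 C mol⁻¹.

22.1 h

n(Al) = m/M = 177 / 26.98 = 6.560 mol.
Each Al atom requires 3 electrons, so n(e⁻) = 3 × 6.560 = 19.68 mol.
Q = n(e⁻)·F = 19.68 × 96485 = 1899000 C.
t = Q/I = 1899000 / 23.90 A = 79450 s = 22.1 h.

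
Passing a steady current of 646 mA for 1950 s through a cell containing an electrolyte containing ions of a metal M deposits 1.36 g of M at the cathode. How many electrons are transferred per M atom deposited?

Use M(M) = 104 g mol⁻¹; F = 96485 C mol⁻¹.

1

Q = I·t = 0.6460 A × 1950.0 s = 1260 C, so n(e⁻) = 1260/96485 = 0.01306 mol.
n(M) deposited = 1.36 / 104 = 0.01308 mol.
Electrons per atom = n(e⁻)/n(M) = 0.01306 / 0.01308 = 0.998 ≈ 1, so the ion is M⁺.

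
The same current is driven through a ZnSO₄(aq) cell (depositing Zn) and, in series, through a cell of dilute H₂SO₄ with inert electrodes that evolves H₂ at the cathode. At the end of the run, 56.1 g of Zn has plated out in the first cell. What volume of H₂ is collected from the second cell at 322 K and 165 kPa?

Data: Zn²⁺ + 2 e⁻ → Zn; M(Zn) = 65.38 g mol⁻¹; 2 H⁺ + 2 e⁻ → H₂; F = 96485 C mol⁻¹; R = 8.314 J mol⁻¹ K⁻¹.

13.9 L

n(Zn) = 56.1 / 65.38 = 0.8581 mol, so n(e⁻) = 2 × 0.8581 = 1.716 mol.
The cells are in series, so the same 1.716 mol of electrons passes through the second cell.
2 H⁺ + 2 e⁻ → H₂ — 2 mol e⁻ per mol H₂, so n(H₂) = 1.716/2 = 0.8581 mol.
V = nRT/P = (0.8581 × 8.314 × 322) / (165 × 10³) = 0.0139 m³ = 13.9 L.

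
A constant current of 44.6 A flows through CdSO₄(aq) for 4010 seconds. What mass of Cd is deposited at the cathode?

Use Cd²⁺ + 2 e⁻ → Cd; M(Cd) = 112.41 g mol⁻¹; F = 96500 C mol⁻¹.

104 g

Q = I·t = 44.60 A × 4010.0 s = 178800 C.
n(e⁻) = Q/F = 178800 / 96500 = 1.853 mol.
Cd²⁺ + 2 e⁻ → Cd, so n(Cd) = n(e⁻)/2 = 0.9267 mol.
m = n·M = 0.9267 × 112.41 = 104 g.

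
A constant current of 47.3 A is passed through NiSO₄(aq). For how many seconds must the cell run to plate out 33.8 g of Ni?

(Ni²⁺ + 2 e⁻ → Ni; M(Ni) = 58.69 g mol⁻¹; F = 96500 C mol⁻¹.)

n(Ni) = m/M = 33.8 / 58.69 = 0.5759 mol.
Each Ni atom requires 2 electrons, so n(e⁻) = 2 × 0.5759 = 1.152 mol.
Q = n(e⁻)·F = 1.152 × 96500 = 111200 C.
t = Q/I = 111200 / 47.30 A = 2350 s.

2350 s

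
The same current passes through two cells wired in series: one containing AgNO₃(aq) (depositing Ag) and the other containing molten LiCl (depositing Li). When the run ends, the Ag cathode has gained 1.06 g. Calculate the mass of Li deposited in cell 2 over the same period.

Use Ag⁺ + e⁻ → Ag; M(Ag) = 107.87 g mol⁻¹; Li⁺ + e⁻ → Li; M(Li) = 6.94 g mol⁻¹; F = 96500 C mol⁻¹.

n(Ag) = 1.06 / 107.87 = 0.009827 mol.
Since Ag⁺ + e⁻ → Ag, n(e⁻) passed = 1 × 0.009827 = 0.009827 mol.
Cells in series carry the same charge, so the same 0.009827 mol of electrons passes through cell 2.
Li⁺ + e⁻ → Li, so n(Li) = 0.009827 / 1 = 0.009827 mol.
m(Li) = 0.009827 × 6.94 = 0.0682 g.

0.0682 g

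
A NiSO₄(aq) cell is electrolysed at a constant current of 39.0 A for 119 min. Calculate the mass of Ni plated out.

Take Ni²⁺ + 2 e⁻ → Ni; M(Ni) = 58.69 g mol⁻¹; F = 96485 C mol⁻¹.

84.7 g

Q = I·t = 39.00 A × 7140.0 s = 278500 C.
n(e⁻) = Q/F = 278500 / 96485 = 2.886 mol.
Ni²⁺ + 2 e⁻ → Ni, so n(Ni) = n(e⁻)/2 = 1.443 mol.
m = n·M = 1.443 × 58.69 = 84.7 g.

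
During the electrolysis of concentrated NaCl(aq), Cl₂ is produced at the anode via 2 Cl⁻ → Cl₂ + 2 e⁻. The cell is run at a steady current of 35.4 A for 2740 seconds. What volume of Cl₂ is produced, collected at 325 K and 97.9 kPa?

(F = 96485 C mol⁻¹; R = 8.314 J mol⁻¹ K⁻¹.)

13.9 L

Q = I·t = 35.40 A × 2740.0 s = 97000 C.
n(e⁻) = Q/F = 97000 / 96485 = 1.005 mol.
2 electrons are transferred per Cl₂ molecule, so n(Cl₂) = 1.005 / 2 = 0.5026 mol.
V = nRT/P = (0.5026 × 8.314 × 325) / (97.9 × 10³ Pa) = 0.0139 m³ = 13.9 L.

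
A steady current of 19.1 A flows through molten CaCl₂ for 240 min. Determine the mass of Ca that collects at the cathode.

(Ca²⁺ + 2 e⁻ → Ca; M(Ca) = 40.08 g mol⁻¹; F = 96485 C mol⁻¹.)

Q = I·t = 19.10 A × 14400 s = 275000 C.
n(e⁻) = Q/F = 275000 / 96485 = 2.851 mol.
Ca²⁺ + 2 e⁻ → Ca, so n(Ca) = n(e⁻)/2 = 1.425 mol.
m = n·M = 1.425 × 40.08 = 57.1 g.

57.1 g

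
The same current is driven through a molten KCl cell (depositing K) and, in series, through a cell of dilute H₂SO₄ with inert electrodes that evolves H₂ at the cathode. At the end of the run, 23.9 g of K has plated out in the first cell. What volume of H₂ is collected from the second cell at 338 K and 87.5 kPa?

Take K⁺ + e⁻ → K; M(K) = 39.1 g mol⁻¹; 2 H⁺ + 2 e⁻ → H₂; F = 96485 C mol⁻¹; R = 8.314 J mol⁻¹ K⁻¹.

9.82 L

n(K) = 23.9 / 39.1 = 0.6113 mol, so n(e⁻) = 1 × 0.6113 = 0.6113 mol.
The cells are in series, so the same 0.6113 mol of electrons passes through the second cell.
2 H⁺ + 2 e⁻ → H₂ — 2 mol e⁻ per mol H₂, so n(H₂) = 0.6113/2 = 0.3056 mol.
V = nRT/P = (0.3056 × 8.314 × 338) / (87.5 × 10³) = 0.00982 m³ = 9.82 L.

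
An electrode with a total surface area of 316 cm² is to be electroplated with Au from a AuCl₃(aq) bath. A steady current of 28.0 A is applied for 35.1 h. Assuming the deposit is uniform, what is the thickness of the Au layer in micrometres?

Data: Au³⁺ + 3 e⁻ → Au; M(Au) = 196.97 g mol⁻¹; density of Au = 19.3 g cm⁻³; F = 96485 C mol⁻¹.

Q = I·t = 28.00 × 126360 = 3538000 C; n(e⁻) = 36.67 mol.
n(Au) = n(e⁻)/3 = 12.22 mol, so m = 12.22 × 196.97 = 2408 g.
Volume = m/ρ = 2408 / 19.3 = 124.7 cm³.
Thickness = V/A = 124.7 / 316 = 0.395 cm = 3950 μm.

3950 μm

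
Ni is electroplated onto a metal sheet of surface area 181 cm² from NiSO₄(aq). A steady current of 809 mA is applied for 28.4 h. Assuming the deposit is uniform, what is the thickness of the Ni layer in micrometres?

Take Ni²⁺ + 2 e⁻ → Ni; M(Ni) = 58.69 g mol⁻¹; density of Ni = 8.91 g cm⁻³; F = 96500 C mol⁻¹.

Q = I·t = 0.8090 × 102240 = 82710 C; n(e⁻) = 0.8571 mol.
n(Ni) = n(e⁻)/2 = 0.4286 mol, so m = 0.4286 × 58.69 = 25.15 g.
Volume = m/ρ = 25.15 / 8.91 = 2.823 cm³.
Thickness = V/A = 2.823 / 181 = 0.0156 cm = 156 μm.

156 μm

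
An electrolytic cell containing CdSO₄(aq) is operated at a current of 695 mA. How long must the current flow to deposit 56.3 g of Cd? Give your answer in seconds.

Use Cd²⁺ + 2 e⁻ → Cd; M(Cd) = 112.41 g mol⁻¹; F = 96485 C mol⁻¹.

n(Cd) = m/M = 56.3 / 112.41 = 0.5008 mol.
Each Cd atom requires 2 electrons, so n(e⁻) = 2 × 0.5008 = 1.002 mol.
Q = n(e⁻)·F = 1.002 × 96485 = 96650 C.
t = Q/I = 96650 / 0.6950 A = 139100 s.

1.39 × 10⁵ s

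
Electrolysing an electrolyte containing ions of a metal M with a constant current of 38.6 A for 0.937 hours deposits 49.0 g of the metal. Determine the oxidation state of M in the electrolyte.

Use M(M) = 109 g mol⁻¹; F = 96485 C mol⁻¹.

+3

Q = I·t = 38.60 A × 3373.2 s = 130200 C, so n(e⁻) = 130200/96485 = 1.349 mol.
n(M) deposited = 49.0 / 109 = 0.4495 mol.
Electrons per atom = n(e⁻)/n(M) = 1.349 / 0.4495 = 3.00 ≈ 3, so the ion is M³⁺.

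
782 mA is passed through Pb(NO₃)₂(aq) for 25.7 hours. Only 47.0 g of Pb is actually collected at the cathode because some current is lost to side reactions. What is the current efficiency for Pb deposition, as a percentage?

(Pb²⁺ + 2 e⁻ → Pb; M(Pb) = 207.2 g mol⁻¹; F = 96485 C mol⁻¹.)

60.5 %

Q = I·t = 0.7820 × 92520 = 72350 C; n(e⁻) = 72350/96485 = 0.7499 mol.
Theoretical n(Pb) = n(e⁻)/2 = 0.3749 mol, i.e. m_theo = 0.3749 × 207.2 = 77.69 g.
Efficiency = m_actual / m_theo = 47.0 / 77.69 = 60.5 %.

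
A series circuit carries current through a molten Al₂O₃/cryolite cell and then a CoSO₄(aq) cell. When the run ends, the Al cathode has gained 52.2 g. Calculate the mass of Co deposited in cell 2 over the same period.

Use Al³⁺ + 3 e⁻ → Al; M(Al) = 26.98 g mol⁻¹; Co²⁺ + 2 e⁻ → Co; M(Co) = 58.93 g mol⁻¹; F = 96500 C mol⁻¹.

171 g

n(Al) = 52.2 / 26.98 = 1.935 mol.
Since Al³⁺ + 3 e⁻ → Al, n(e⁻) passed = 3 × 1.935 = 5.804 mol.
Cells in series carry the same charge, so the same 5.804 mol of electrons passes through cell 2.
Co²⁺ + 2 e⁻ → Co, so n(Co) = 5.804 / 2 = 2.902 mol.
m(Co) = 2.902 × 58.93 = 171 g.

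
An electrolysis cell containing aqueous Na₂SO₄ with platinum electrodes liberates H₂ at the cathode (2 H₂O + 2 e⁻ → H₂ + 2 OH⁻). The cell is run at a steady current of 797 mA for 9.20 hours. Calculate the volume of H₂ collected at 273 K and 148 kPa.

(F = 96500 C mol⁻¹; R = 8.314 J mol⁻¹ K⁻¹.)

Q = I·t = 0.7970 A × 33120 s = 26400 C.
n(e⁻) = Q/F = 26400 / 96500 = 0.2735 mol.
2 electrons are transferred per H₂ molecule, so n(H₂) = 0.2735 / 2 = 0.1368 mol.
V = nRT/P = (0.1368 × 8.314 × 273) / (148 × 10³ Pa) = 0.00210 m³ = 2.10 L.

2.10 L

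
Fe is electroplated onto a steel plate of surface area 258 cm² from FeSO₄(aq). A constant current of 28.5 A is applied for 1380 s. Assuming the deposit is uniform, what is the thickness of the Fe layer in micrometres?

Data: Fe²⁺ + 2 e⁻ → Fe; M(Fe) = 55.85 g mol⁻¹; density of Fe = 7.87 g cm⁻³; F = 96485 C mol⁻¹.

56.1 μm

Q = I·t = 28.50 × 1380.0 = 39330 C; n(e⁻) = 0.4076 mol.
n(Fe) = n(e⁻)/2 = 0.2038 mol, so m = 0.2038 × 55.85 = 11.38 g.
Volume = m/ρ = 11.38 / 7.87 = 1.446 cm³.
Thickness = V/A = 1.446 / 258 = 0.00561 cm = 56.1 μm.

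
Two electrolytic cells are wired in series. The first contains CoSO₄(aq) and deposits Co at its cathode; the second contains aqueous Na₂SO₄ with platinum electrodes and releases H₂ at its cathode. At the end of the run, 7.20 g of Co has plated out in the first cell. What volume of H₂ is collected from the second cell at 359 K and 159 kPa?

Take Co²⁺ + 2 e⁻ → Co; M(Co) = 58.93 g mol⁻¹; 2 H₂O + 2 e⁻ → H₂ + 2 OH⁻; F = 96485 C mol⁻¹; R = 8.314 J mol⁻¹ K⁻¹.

n(Co) = 7.20 / 58.93 = 0.1222 mol, so n(e⁻) = 2 × 0.1222 = 0.2444 mol.
The cells are in series, so the same 0.2444 mol of electrons passes through the second cell.
2 H₂O + 2 e⁻ → H₂ + 2 OH⁻ — 2 mol e⁻ per mol H₂, so n(H₂) = 0.2444/2 = 0.1222 mol.
V = nRT/P = (0.1222 × 8.314 × 359) / (159 × 10³) = 0.00229 m³ = 2.29 L.

2.29 L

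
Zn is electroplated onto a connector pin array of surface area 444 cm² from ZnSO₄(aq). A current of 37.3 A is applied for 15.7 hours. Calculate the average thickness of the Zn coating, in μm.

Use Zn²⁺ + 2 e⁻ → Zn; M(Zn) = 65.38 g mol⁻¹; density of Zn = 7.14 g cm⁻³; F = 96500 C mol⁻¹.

Q = I·t = 37.30 × 56520 = 2108000 C; n(e⁻) = 21.85 mol.
n(Zn) = n(e⁻)/2 = 10.92 mol, so m = 10.92 × 65.38 = 714.2 g.
Volume = m/ρ = 714.2 / 7.14 = 100.0 cm³.
Thickness = V/A = 100.0 / 444 = 0.225 cm = 2250 μm.

2250 μm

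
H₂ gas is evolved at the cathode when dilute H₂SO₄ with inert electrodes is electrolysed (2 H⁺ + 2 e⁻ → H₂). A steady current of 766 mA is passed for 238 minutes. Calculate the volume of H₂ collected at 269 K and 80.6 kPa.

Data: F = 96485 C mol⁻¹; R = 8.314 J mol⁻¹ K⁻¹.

1.57 L

Q = I·t = 0.7660 A × 14280 s = 10940 C.
n(e⁻) = Q/F = 10940 / 96485 = 0.1134 mol.
2 electrons are transferred per H₂ molecule, so n(H₂) = 0.1134 / 2 = 0.05668 mol.
V = nRT/P = (0.05668 × 8.314 × 269) / (80.6 × 10³ Pa) = 0.00157 m³ = 1.57 L.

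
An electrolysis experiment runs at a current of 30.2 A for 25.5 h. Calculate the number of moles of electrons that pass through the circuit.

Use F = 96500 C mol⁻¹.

28.7 mol

Q = I·t = 30.20 A × 91800 s = 2772000 C.
n(e⁻) = Q/F = 2772000 / 96500 = 28.7 mol.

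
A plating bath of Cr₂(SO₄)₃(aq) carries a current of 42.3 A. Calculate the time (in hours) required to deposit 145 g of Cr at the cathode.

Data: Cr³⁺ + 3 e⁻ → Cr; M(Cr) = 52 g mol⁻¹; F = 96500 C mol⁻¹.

n(Cr) = m/M = 145 / 52 = 2.788 mol.
Each Cr atom requires 3 electrons, so n(e⁻) = 3 × 2.788 = 8.365 mol.
Q = n(e⁻)·F = 8.365 × 96500 = 807300 C.
t = Q/I = 807300 / 42.30 A = 19080 s = 5.30 h.

5.30 h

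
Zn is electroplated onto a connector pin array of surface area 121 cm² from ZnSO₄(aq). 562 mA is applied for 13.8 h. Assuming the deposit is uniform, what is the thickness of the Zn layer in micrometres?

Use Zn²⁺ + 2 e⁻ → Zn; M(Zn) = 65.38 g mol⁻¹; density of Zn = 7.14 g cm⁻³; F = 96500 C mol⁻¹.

Q = I·t = 0.5620 × 49680 = 27920 C; n(e⁻) = 0.2893 mol.
n(Zn) = n(e⁻)/2 = 0.1447 mol, so m = 0.1447 × 65.38 = 9.458 g.
Volume = m/ρ = 9.458 / 7.14 = 1.325 cm³.
Thickness = V/A = 1.325 / 121 = 0.0109 cm = 109 μm.

109 μm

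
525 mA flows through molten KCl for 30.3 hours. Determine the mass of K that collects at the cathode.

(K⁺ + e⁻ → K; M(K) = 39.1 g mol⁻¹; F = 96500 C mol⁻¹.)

Q = I·t = 0.5250 A × 109080 s = 57270 C.
n(e⁻) = Q/F = 57270 / 96500 = 0.5934 mol.
K⁺ + e⁻ → K, so n(K) = n(e⁻)/1 = 0.5934 mol.
m = n·M = 0.5934 × 39.1 = 23.2 g.

23.2 g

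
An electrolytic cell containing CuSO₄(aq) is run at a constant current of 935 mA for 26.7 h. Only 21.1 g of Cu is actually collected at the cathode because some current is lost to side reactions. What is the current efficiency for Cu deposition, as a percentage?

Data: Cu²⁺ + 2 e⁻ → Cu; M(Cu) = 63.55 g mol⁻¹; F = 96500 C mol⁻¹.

71.3 %

Q = I·t = 0.9350 × 96120 = 89870 C; n(e⁻) = 89870/96500 = 0.9313 mol.
Theoretical n(Cu) = n(e⁻)/2 = 0.4657 mol, i.e. m_theo = 0.4657 × 63.55 = 29.59 g.
Efficiency = m_actual / m_theo = 21.1 / 29.59 = 71.3 %.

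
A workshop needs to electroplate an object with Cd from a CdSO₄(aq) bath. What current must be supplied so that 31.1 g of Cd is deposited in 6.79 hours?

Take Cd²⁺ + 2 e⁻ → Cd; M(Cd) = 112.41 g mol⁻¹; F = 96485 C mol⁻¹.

2.18 A

n(Cd) = 31.1 / 112.41 = 0.2767 mol.
n(e⁻) = 2 × 0.2767 = 0.5533 mol.
Q = n(e⁻)·F = 0.5533 × 96485 = 53390 C.
I = Q/t = 53390 / 24444 s = 2.18 A.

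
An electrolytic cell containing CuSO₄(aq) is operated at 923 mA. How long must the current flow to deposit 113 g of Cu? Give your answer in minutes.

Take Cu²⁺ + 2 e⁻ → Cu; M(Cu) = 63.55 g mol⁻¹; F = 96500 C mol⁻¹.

6200 min

n(Cu) = m/M = 113 / 63.55 = 1.778 mol.
Each Cu atom requires 2 electrons, so n(e⁻) = 2 × 1.778 = 3.556 mol.
Q = n(e⁻)·F = 3.556 × 96500 = 343200 C.
t = Q/I = 343200 / 0.9230 A = 371800 s = 6200 min.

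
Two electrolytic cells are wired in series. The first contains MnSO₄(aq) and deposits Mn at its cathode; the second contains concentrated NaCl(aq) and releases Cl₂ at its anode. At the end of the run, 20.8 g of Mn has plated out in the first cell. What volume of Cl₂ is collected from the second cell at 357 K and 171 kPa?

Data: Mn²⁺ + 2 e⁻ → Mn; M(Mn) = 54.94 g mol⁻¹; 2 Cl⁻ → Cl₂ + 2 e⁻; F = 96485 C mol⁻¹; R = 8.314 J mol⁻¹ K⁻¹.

6.57 L

n(Mn) = 20.8 / 54.94 = 0.3786 mol, so n(e⁻) = 2 × 0.3786 = 0.7572 mol.
The cells are in series, so the same 0.7572 mol of electrons passes through the second cell.
2 Cl⁻ → Cl₂ + 2 e⁻ — 2 mol e⁻ per mol Cl₂, so n(Cl₂) = 0.7572/2 = 0.3786 mol.
V = nRT/P = (0.3786 × 8.314 × 357) / (171 × 10³) = 0.00657 m³ = 6.57 L.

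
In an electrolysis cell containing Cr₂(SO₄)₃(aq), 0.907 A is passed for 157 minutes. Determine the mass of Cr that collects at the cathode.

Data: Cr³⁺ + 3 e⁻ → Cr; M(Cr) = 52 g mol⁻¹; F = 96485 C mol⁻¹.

Q = I·t = 0.9070 A × 9420.0 s = 8544 C.
n(e⁻) = Q/F = 8544 / 96485 = 0.08855 mol.
Cr³⁺ + 3 e⁻ → Cr, so n(Cr) = n(e⁻)/3 = 0.02952 mol.
m = n·M = 0.02952 × 52 = 1.53 g.

1.53 g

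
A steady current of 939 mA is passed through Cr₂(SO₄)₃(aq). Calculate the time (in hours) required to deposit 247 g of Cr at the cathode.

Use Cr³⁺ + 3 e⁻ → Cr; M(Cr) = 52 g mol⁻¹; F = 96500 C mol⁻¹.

n(Cr) = m/M = 247 / 52 = 4.750 mol.
Each Cr atom requires 3 electrons, so n(e⁻) = 3 × 4.750 = 14.25 mol.
Q = n(e⁻)·F = 14.25 × 96500 = 1375000 C.
t = Q/I = 1375000 / 0.9390 A = 1464000 s = 407 h.

407 h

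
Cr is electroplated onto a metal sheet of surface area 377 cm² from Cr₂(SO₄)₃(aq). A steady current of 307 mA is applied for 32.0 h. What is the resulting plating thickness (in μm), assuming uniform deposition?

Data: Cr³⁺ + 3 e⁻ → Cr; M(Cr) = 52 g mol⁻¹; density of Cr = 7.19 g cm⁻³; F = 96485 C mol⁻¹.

Q = I·t = 0.3070 × 115200 = 35370 C; n(e⁻) = 0.3665 mol.
n(Cr) = n(e⁻)/3 = 0.1222 mol, so m = 0.1222 × 52 = 6.354 g.
Volume = m/ρ = 6.354 / 7.19 = 0.8837 cm³.
Thickness = V/A = 0.8837 / 377 = 0.00234 cm = 23.4 μm.

23.4 μm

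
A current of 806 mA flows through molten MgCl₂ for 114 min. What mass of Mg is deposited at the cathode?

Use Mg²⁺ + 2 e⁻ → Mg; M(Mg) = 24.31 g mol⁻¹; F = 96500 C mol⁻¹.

0.694 g

Q = I·t = 0.8060 A × 6840.0 s = 5513 C.
n(e⁻) = Q/F = 5513 / 96500 = 0.05713 mol.
Mg²⁺ + 2 e⁻ → Mg, so n(Mg) = n(e⁻)/2 = 0.02856 mol.
m = n·M = 0.02856 × 24.31 = 0.694 g.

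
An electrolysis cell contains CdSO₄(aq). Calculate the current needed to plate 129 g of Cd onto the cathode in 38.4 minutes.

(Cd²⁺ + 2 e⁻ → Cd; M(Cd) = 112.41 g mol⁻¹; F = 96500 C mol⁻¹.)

n(Cd) = 129 / 112.41 = 1.148 mol.
n(e⁻) = 2 × 1.148 = 2.295 mol.
Q = n(e⁻)·F = 2.295 × 96500 = 221500 C.
I = Q/t = 221500 / 2304.0 s = 96.1 A.

96.1 A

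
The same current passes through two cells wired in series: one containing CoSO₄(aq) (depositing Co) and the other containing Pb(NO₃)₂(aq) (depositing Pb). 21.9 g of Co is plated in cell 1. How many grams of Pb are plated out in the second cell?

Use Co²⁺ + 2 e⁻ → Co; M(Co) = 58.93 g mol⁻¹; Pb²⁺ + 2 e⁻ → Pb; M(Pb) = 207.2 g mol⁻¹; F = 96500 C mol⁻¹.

n(Co) = 21.9 / 58.93 = 0.3716 mol.
Since Co²⁺ + 2 e⁻ → Co, n(e⁻) passed = 2 × 0.3716 = 0.7433 mol.
Cells in series carry the same charge, so the same 0.7433 mol of electrons passes through cell 2.
Pb²⁺ + 2 e⁻ → Pb, so n(Pb) = 0.7433 / 2 = 0.3716 mol.
m(Pb) = 0.3716 × 207.2 = 77.0 g.

77.0 g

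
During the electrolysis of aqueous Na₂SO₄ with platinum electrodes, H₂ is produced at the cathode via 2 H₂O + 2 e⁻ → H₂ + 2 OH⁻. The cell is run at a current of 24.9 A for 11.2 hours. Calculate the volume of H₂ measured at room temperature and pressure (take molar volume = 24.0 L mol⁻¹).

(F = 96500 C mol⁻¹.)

125 L

Q = I·t = 24.90 A × 40320 s = 1004000 C.
n(e⁻) = Q/F = 1004000 / 96500 = 10.40 mol.
2 electrons are transferred per H₂ molecule, so n(H₂) = 10.40 / 2 = 5.202 mol.
V = n × V_m = 5.202 × 24.0 = 125 L.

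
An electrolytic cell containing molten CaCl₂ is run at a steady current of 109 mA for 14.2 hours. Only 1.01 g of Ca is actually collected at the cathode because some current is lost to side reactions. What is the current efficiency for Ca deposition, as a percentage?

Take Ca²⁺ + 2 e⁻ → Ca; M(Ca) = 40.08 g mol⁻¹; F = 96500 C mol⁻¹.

87.3 %

Q = I·t = 0.1090 × 51120 = 5572 C; n(e⁻) = 5572/96500 = 0.05774 mol.
Theoretical n(Ca) = n(e⁻)/2 = 0.02887 mol, i.e. m_theo = 0.02887 × 40.08 = 1.157 g.
Efficiency = m_actual / m_theo = 1.01 / 1.157 = 87.3 %.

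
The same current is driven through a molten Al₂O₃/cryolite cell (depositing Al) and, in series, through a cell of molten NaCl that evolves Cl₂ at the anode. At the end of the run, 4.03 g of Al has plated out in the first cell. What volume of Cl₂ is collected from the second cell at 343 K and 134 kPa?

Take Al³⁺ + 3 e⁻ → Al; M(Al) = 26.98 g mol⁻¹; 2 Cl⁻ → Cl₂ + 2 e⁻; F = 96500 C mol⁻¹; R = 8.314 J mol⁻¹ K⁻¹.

4.77 L

n(Al) = 4.03 / 26.98 = 0.1494 mol, so n(e⁻) = 3 × 0.1494 = 0.4481 mol.
The cells are in series, so the same 0.4481 mol of electrons passes through the second cell.
2 Cl⁻ → Cl₂ + 2 e⁻ — 2 mol e⁻ per mol Cl₂, so n(Cl₂) = 0.4481/2 = 0.2241 mol.
V = nRT/P = (0.2241 × 8.314 × 343) / (134 × 10³) = 0.00477 m³ = 4.77 L.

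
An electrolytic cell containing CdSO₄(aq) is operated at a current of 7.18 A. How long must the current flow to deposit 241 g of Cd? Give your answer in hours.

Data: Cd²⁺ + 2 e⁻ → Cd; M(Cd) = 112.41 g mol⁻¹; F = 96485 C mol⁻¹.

n(Cd) = m/M = 241 / 112.41 = 2.144 mol.
Each Cd atom requires 2 electrons, so n(e⁻) = 2 × 2.144 = 4.288 mol.
Q = n(e⁻)·F = 4.288 × 96485 = 413700 C.
t = Q/I = 413700 / 7.180 A = 57620 s = 16.0 h.

16.0 h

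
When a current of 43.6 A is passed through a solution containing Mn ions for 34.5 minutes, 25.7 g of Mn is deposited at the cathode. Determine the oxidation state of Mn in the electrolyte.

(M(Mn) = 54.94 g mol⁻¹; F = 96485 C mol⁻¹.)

+2

Q = I·t = 43.60 A × 2070.0 s = 90250 C, so n(e⁻) = 90250/96485 = 0.9354 mol.
n(Mn) deposited = 25.7 / 54.94 = 0.4678 mol.
Electrons per atom = n(e⁻)/n(Mn) = 0.9354 / 0.4678 = 2.00 ≈ 2, so the ion is Mn²⁺.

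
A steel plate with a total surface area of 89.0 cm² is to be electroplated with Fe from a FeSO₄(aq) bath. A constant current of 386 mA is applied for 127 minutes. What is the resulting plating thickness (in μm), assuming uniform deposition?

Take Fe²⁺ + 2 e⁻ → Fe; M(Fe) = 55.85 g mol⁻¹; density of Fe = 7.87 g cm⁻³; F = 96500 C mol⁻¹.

12.2 μm

Q = I·t = 0.3860 × 7620.0 = 2941 C; n(e⁻) = 0.03048 mol.
n(Fe) = n(e⁻)/2 = 0.01524 mol, so m = 0.01524 × 55.85 = 0.8512 g.
Volume = m/ρ = 0.8512 / 7.87 = 0.1082 cm³.
Thickness = V/A = 0.1082 / 89.0 = 0.00122 cm = 12.2 μm.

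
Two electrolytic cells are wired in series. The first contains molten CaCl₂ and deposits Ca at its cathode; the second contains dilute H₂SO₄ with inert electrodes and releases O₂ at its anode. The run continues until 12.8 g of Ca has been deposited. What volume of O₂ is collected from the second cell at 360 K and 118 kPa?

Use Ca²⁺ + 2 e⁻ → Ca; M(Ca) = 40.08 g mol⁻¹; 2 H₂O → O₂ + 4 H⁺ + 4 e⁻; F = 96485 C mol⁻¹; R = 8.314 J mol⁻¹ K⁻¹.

n(Ca) = 12.8 / 40.08 = 0.3194 mol, so n(e⁻) = 2 × 0.3194 = 0.6387 mol.
The cells are in series, so the same 0.6387 mol of electrons passes through the second cell.
2 H₂O → O₂ + 4 H⁺ + 4 e⁻ — 4 mol e⁻ per mol O₂, so n(O₂) = 0.6387/4 = 0.1597 mol.
V = nRT/P = (0.1597 × 8.314 × 360) / (118 × 10³) = 0.00405 m³ = 4.05 L.

4.05 L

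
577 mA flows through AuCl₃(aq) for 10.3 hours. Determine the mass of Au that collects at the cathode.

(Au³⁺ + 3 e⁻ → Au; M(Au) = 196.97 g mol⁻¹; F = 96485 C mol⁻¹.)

14.6 g

Q = I·t = 0.5770 A × 37080 s = 21400 C.
n(e⁻) = Q/F = 21400 / 96485 = 0.2217 mol.
Au³⁺ + 3 e⁻ → Au, so n(Au) = n(e⁻)/3 = 0.07392 mol.
m = n·M = 0.07392 × 196.97 = 14.6 g.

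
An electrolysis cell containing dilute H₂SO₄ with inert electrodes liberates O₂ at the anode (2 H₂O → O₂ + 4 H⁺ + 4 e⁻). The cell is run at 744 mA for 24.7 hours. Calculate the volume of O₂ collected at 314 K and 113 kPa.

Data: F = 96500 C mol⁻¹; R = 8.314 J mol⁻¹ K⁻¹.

Q = I·t = 0.7440 A × 88920 s = 66160 C.
n(e⁻) = Q/F = 66160 / 96500 = 0.6856 mol.
4 electrons are transferred per O₂ molecule, so n(O₂) = 0.6856 / 4 = 0.1714 mol.
V = nRT/P = (0.1714 × 8.314 × 314) / (113 × 10³ Pa) = 0.00396 m³ = 3.96 L.

3.96 L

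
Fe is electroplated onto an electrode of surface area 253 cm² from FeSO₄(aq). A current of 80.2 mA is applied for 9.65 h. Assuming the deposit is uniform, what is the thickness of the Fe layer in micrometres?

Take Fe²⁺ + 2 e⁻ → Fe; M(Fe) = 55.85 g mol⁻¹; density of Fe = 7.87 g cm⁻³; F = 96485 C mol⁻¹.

4.05 μm

Q = I·t = 0.08020 × 34740 = 2786 C; n(e⁻) = 0.02888 mol.
n(Fe) = n(e⁻)/2 = 0.01444 mol, so m = 0.01444 × 55.85 = 0.8064 g.
Volume = m/ρ = 0.8064 / 7.87 = 0.1025 cm³.
Thickness = V/A = 0.1025 / 253 = 4.05 × 10⁻⁴ cm = 4.05 μm.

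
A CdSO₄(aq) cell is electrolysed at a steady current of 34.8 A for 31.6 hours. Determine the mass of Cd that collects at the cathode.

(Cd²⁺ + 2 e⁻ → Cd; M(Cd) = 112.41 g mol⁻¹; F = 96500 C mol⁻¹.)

Q = I·t = 34.80 A × 113760 s = 3959000 C.
n(e⁻) = Q/F = 3959000 / 96500 = 41.02 mol.
Cd²⁺ + 2 e⁻ → Cd, so n(Cd) = n(e⁻)/2 = 20.51 mol.
m = n·M = 20.51 × 112.41 = 2310 g.

2310 g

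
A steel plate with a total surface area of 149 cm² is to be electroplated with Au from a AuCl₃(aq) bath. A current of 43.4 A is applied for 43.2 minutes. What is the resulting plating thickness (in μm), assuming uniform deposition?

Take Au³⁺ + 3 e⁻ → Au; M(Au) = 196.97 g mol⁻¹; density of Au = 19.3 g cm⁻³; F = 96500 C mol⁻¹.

Q = I·t = 43.40 × 2592.0 = 112500 C; n(e⁻) = 1.166 mol.
n(Au) = n(e⁻)/3 = 0.3886 mol, so m = 0.3886 × 196.97 = 76.54 g.
Volume = m/ρ = 76.54 / 19.3 = 3.966 cm³.
Thickness = V/A = 3.966 / 149 = 0.0266 cm = 266 μm.

266 μm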